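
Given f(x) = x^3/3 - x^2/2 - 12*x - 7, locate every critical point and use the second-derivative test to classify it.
f'(x) = x^2 - x - 12

Solve f'(x) = 0:
  Factor: x^2 - x - 12 = (x - 4)*(x + 3) = 0.
  ⇒ x = -3, 4

f''(x) = 2*x - 1
Second-derivative test at each critical point:
  f''(-3) = -7 < 0 → local maximum
  f''(4) = 7 > 0 → local minimum

Critical points: x = -3 (local maximum); x = 4 (local minimum)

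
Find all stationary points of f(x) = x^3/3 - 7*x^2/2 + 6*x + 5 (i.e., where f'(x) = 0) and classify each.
f'(x) = x^2 - 7*x + 6

Solve f'(x) = 0:
  Factor: x^2 - 7*x + 6 = (x - 6)*(x - 1) = 0.
  ⇒ x = 1, 6

f''(x) = 2*x - 7
Second-derivative test at each critical point:
  f''(1) = -5 < 0 → local maximum
  f''(6) = 5 > 0 → local minimum

Critical points: x = 1 (local maximum); x = 6 (local minimum)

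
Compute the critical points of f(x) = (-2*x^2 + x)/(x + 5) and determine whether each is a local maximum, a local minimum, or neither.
f'(x) = (-2*x^2 - 20*x + 5)/(x^2 + 10*x + 25)

Solve f'(x) = 0:
  f'(x) = -(2*x^2 + 20*x - 5)/(x + 5)^2; the denominator is positive wherever f is defined, so f'(x) = 0 ⇔ -2*x^2 - 20*x + 5 = 0.
  2*x^2 + 20*x - 5 = 0 has no rational roots; quadratic formula: x = (-20 ± √440)/4.
  ⇒ x = -sqrt(110)/2 - 5 ≈ -10.2440, -5 + sqrt(110)/2 ≈ 0.2440

f''(x) = -110/(x^3 + 15*x^2 + 75*x + 125)
Second-derivative test at each critical point:
  f''(-10.2440) = 0.7628 > 0 → local minimum
  f''(0.2440) = -0.7628 < 0 → local maximum

Critical points: x = -sqrt(110)/2 - 5 ≈ -10.2440 (local minimum); x = -5 + sqrt(110)/2 ≈ 0.2440 (local maximum)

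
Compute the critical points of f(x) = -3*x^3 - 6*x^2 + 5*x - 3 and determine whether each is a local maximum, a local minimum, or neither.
f'(x) = -9*x^2 - 12*x + 5

Solve f'(x) = 0:
  Factor: -9*x^2 - 12*x + 5 = -(3*x - 1)*(3*x + 5) = 0.
  ⇒ x = -5/3, 1/3

f''(x) = -18*x - 12
Second-derivative test at each critical point:
  f''(-5/3) = 18 > 0 → local minimum
  f''(1/3) = -18 < 0 → local maximum

Critical points: x = -5/3 (local minimum); x = 1/3 (local maximum)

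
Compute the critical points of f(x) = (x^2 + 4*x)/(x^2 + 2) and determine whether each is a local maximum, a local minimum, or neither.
f'(x) = 4*(-x^2 + x + 2)/(x^4 + 4*x^2 + 4)

Solve f'(x) = 0:
  f'(x) = -4*(x - 2)*(x + 1)/(x^2 + 2)^2; the denominator is positive wherever f is defined, so f'(x) = 0 ⇔ -4*x^2 + 4*x + 8 = 0.
  Factor: -4*x^2 + 4*x + 8 = -4*(x - 2)*(x + 1) = 0.
  ⇒ x = -1, 2

f''(x) = 4*(2*x^3 - 3*x^2 - 12*x + 2)/(x^6 + 6*x^4 + 12*x^2 + 8)
Second-derivative test at each critical point:
  f''(-1) = 4/3 > 0 → local minimum
  f''(2) = -1/3 < 0 → local maximum

Critical points: x = -1 (local minimum); x = 2 (local maximum)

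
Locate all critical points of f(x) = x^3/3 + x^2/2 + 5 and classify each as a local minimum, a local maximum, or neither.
f'(x) = x*(x + 1)

Solve f'(x) = 0:
  Factor: x^2 + x = x*(x + 1) = 0.
  ⇒ x = -1, 0

f''(x) = 2*x + 1
Second-derivative test at each critical point:
  f''(-1) = -1 < 0 → local maximum
  f''(0) = 1 > 0 → local minimum

Critical points: x = -1 (local maximum); x = 0 (local minimum)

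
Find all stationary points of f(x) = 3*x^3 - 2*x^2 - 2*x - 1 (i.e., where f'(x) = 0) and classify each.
f'(x) = 9*x^2 - 4*x - 2

Solve f'(x) = 0:
  9*x^2 - 4*x - 2 = 0 has no rational roots; quadratic formula: x = (4 ± √88)/18.
  ⇒ x = 2/9 - sqrt(22)/9 ≈ -0.2989, 2/9 + sqrt(22)/9 ≈ 0.7434

f''(x) = 18*x - 4
Second-derivative test at each critical point:
  f''(-0.2989) = -9.3808 < 0 → local maximum
  f''(0.7434) = 9.3808 > 0 → local minimum

Critical points: x = 2/9 - sqrt(22)/9 ≈ -0.2989 (local maximum); x = 2/9 + sqrt(22)/9 ≈ 0.7434 (local minimum)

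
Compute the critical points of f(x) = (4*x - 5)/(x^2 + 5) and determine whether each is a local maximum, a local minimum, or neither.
f'(x) = 2*(-2*x^2 + 5*x + 10)/(x^4 + 10*x^2 + 25)

Solve f'(x) = 0:
  f'(x) = -2*(2*x^2 - 5*x - 10)/(x^2 + 5)^2; the denominator is positive wherever f is defined, so f'(x) = 0 ⇔ -4*x^2 + 10*x + 20 = 0.
  Factor: -4*x^2 + 10*x + 20 = -2*(2*x^2 - 5*x - 10); 2*x^2 - 5*x - 10 = 0 has no rational roots; quadratic formula: x = (5 ± √105)/4.
  ⇒ x = 5/4 - sqrt(105)/4 ≈ -1.3117, 5/4 + sqrt(105)/4 ≈ 3.8117

f''(x) = 2*(4*x^2*(4*x - 5) + (5 - 12*x)*(x^2 + 5))/(x^2 + 5)^3
Second-derivative test at each critical point:
  f''(-1.3117) = 0.4537 > 0 → local minimum
  f''(3.8117) = -0.0537 < 0 → local maximum

Critical points: x = 5/4 - sqrt(105)/4 ≈ -1.3117 (local minimum); x = 5/4 + sqrt(105)/4 ≈ 3.8117 (local maximum)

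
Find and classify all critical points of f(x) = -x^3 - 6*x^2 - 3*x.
f'(x) = -3*x^2 - 12*x - 3

Solve f'(x) = 0:
  Factor: -3*x^2 - 12*x - 3 = -3*(x^2 + 4*x + 1); x^2 + 4*x + 1 = 0 has no rational roots; quadratic formula: x = (-4 ± √12)/2.
  ⇒ x = -2 - sqrt(3) ≈ -3.7321, -2 + sqrt(3) ≈ -0.2679

f''(x) = -6*x - 12
Second-derivative test at each critical point:
  f''(-3.7321) = 10.3923 > 0 → local minimum
  f''(-0.2679) = -10.3923 < 0 → local maximum

Critical points: x = -2 - sqrt(3) ≈ -3.7321 (local minimum); x = -2 + sqrt(3) ≈ -0.2679 (local maximum)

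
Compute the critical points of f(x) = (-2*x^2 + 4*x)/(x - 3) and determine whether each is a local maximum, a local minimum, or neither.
f'(x) = 2*(-x^2 + 6*x - 6)/(x^2 - 6*x + 9)

Solve f'(x) = 0:
  f'(x) = -2*(x^2 - 6*x + 6)/(x - 3)^2; the denominator is positive wherever f is defined, so f'(x) = 0 ⇔ -2*x^2 + 12*x - 12 = 0.
  Factor: -2*x^2 + 12*x - 12 = -2*(x^2 - 6*x + 6); x^2 - 6*x + 6 = 0 has no rational roots; quadratic formula: x = (6 ± √12)/2.
  ⇒ x = 3 - sqrt(3) ≈ 1.2679, sqrt(3) + 3 ≈ 4.7321

f''(x) = -12/(x^3 - 9*x^2 + 27*x - 27)
Second-derivative test at each critical point:
  f''(1.2679) = 2.3094 > 0 → local minimum
  f''(4.7321) = -2.3094 < 0 → local maximum

Critical points: x = 3 - sqrt(3) ≈ 1.2679 (local minimum); x = sqrt(3) + 3 ≈ 4.7321 (local maximum)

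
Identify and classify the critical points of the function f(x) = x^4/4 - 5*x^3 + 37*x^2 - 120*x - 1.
f'(x) = x^3 - 15*x^2 + 74*x - 120

Solve f'(x) = 0:
  Factor: x^3 - 15*x^2 + 74*x - 120 = (x - 6)*(x - 5)*(x - 4) = 0.
  ⇒ x = 4, 5, 6

f''(x) = 3*x^2 - 30*x + 74
Second-derivative test at each critical point:
  f''(4) = 2 > 0 → local minimum
  f''(5) = -1 < 0 → local maximum
  f''(6) = 2 > 0 → local minimum

Critical points: x = 4 (local minimum); x = 5 (local maximum); x = 6 (local minimum)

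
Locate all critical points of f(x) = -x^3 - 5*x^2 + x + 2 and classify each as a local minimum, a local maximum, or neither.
f'(x) = -3*x^2 - 10*x + 1

Solve f'(x) = 0:
  3*x^2 + 10*x - 1 = 0 has no rational roots; quadratic formula: x = (-10 ± √112)/6.
  ⇒ x = -2*sqrt(7)/3 - 5/3 ≈ -3.4305, -5/3 + 2*sqrt(7)/3 ≈ 0.0972

f''(x) = -6*x - 10
Second-derivative test at each critical point:
  f''(-3.4305) = 10.5830 > 0 → local minimum
  f''(0.0972) = -10.5830 < 0 → local maximum

Critical points: x = -2*sqrt(7)/3 - 5/3 ≈ -3.4305 (local minimum); x = -5/3 + 2*sqrt(7)/3 ≈ 0.0972 (local maximum)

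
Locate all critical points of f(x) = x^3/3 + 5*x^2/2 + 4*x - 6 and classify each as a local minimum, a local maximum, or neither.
f'(x) = x^2 + 5*x + 4

Solve f'(x) = 0:
  Factor: x^2 + 5*x + 4 = (x + 1)*(x + 4) = 0.
  ⇒ x = -4, -1

f''(x) = 2*x + 5
Second-derivative test at each critical point:
  f''(-4) = -3 < 0 → local maximum
  f''(-1) = 3 > 0 → local minimum

Critical points: x = -4 (local maximum); x = -1 (local minimum)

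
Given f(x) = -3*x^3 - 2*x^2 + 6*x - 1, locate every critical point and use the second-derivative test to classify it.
f'(x) = -9*x^2 - 4*x + 6

Solve f'(x) = 0:
  9*x^2 + 4*x - 6 = 0 has no rational roots; quadratic formula: x = (-4 ± √232)/18.
  ⇒ x = -sqrt(58)/9 - 2/9 ≈ -1.0684, -2/9 + sqrt(58)/9 ≈ 0.6240

f''(x) = -18*x - 4
Second-derivative test at each critical point:
  f''(-1.0684) = 15.2315 > 0 → local minimum
  f''(0.6240) = -15.2315 < 0 → local maximum

Critical points: x = -sqrt(58)/9 - 2/9 ≈ -1.0684 (local minimum); x = -2/9 + sqrt(58)/9 ≈ 0.6240 (local maximum)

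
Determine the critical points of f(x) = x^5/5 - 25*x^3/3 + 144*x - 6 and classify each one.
f'(x) = x^4 - 25*x^2 + 144

Solve f'(x) = 0:
  Factor: x^4 - 25*x^2 + 144 = (x - 4)*(x - 3)*(x + 3)*(x + 4) = 0.
  ⇒ x = -4, -3, 3, 4

f''(x) = 4*x^3 - 50*x
Second-derivative test at each critical point:
  f''(-4) = -56 < 0 → local maximum
  f''(-3) = 42 > 0 → local minimum
  f''(3) = -42 < 0 → local maximum
  f''(4) = 56 > 0 → local minimum

Critical points: x = -4 (local maximum); x = -3 (local minimum); x = 3 (local maximum); x = 4 (local minimum)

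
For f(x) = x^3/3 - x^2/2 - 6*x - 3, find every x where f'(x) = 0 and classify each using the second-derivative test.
f'(x) = x^2 - x - 6

Solve f'(x) = 0:
  Factor: x^2 - x - 6 = (x - 3)*(x + 2) = 0.
  ⇒ x = -2, 3

f''(x) = 2*x - 1
Second-derivative test at each critical point:
  f''(-2) = -5 < 0 → local maximum
  f''(3) = 5 > 0 → local minimum

Critical points: x = -2 (local maximum); x = 3 (local minimum)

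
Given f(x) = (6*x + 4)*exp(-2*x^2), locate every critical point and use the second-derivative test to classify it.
f'(x) = 2*(-4*x*(3*x + 2) + 3)*exp(-2*x^2)

Solve f'(x) = 0:
  f'(x) = (-24*x^2 - 16*x + 6)·exp(-2*x^2) and exp(-2*x^2) > 0 for every x, so f'(x) = 0 ⇔ -24*x^2 - 16*x + 6 = 0.
  Factor: -24*x^2 - 16*x + 6 = -2*(12*x^2 + 8*x - 3); 12*x^2 + 8*x - 3 = 0 has no rational roots; quadratic formula: x = (-8 ± √208)/24.
  ⇒ x = -sqrt(13)/6 - 1/3 ≈ -0.9343, -1/3 + sqrt(13)/6 ≈ 0.2676

f''(x) = 8*(4*x^2*(3*x + 2) - 9*x - 2)*exp(-2*x^2)
Second-derivative test at each critical point:
  f''(-0.9343) = 5.0341 > 0 → local minimum
  f''(0.2676) = -24.9957 < 0 → local maximum

Critical points: x = -sqrt(13)/6 - 1/3 ≈ -0.9343 (local minimum); x = -1/3 + sqrt(13)/6 ≈ 0.2676 (local maximum)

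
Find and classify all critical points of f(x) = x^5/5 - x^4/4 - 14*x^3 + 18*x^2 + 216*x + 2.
f'(x) = x^4 - x^3 - 42*x^2 + 36*x + 216

Solve f'(x) = 0:
  Factor: x^4 - x^3 - 42*x^2 + 36*x + 216 = (x - 6)*(x - 3)*(x + 2)*(x + 6) = 0.
  ⇒ x = -6, -2, 3, 6

f''(x) = 4*x^3 - 3*x^2 - 84*x + 36
Second-derivative test at each critical point:
  f''(-6) = -432 < 0 → local maximum
  f''(-2) = 160 > 0 → local minimum
  f''(3) = -135 < 0 → local maximum
  f''(6) = 288 > 0 → local minimum

Critical points: x = -6 (local maximum); x = -2 (local minimum); x = 3 (local maximum); x = 6 (local minimum)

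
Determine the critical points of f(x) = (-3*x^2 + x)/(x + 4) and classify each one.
f'(x) = (-3*x^2 - 24*x + 4)/(x^2 + 8*x + 16)

Solve f'(x) = 0:
  f'(x) = -(3*x^2 + 24*x - 4)/(x + 4)^2; the denominator is positive wherever f is defined, so f'(x) = 0 ⇔ -3*x^2 - 24*x + 4 = 0.
  3*x^2 + 24*x - 4 = 0 has no rational roots; quadratic formula: x = (-24 ± √624)/6.
  ⇒ x = -2*sqrt(39)/3 - 4 ≈ -8.1633, -4 + 2*sqrt(39)/3 ≈ 0.1633

f''(x) = -104/(x^3 + 12*x^2 + 48*x + 64)
Second-derivative test at each critical point:
  f''(-8.1633) = 1.4412 > 0 → local minimum
  f''(0.1633) = -1.4412 < 0 → local maximum

Critical points: x = -2*sqrt(39)/3 - 4 ≈ -8.1633 (local minimum); x = -4 + 2*sqrt(39)/3 ≈ 0.1633 (local maximum)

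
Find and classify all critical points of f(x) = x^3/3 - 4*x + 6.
f'(x) = x^2 - 4

Solve f'(x) = 0:
  Factor: x^2 - 4 = (x - 2)*(x + 2) = 0.
  ⇒ x = -2, 2

f''(x) = 2*x
Second-derivative test at each critical point:
  f''(-2) = -4 < 0 → local maximum
  f''(2) = 4 > 0 → local minimum

Critical points: x = -2 (local maximum); x = 2 (local minimum)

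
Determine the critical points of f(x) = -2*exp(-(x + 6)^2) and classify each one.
f'(x) = 4*(x + 6)*exp(-(x + 6)^2)

Solve f'(x) = 0:
  f'(x) = (4*x + 24)·exp(-(x + 6)^2) and exp(-(x + 6)^2) > 0 for every x, so f'(x) = 0 ⇔ 4*x + 24 = 0.
  Factor: 4*x + 24 = 4*(x + 6) = 0.
  ⇒ x = -6

f''(x) = 4*(1 - 2*(x + 6)^2)*exp(-(x + 6)^2)
Second-derivative test at each critical point:
  f''(-6) = 4 > 0 → local minimum

Critical points: x = -6 (local minimum)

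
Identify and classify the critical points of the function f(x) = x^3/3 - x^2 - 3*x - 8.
f'(x) = x^2 - 2*x - 3

Solve f'(x) = 0:
  Factor: x^2 - 2*x - 3 = (x - 3)*(x + 1) = 0.
  ⇒ x = -1, 3

f''(x) = 2*x - 2
Second-derivative test at each critical point:
  f''(-1) = -4 < 0 → local maximum
  f''(3) = 4 > 0 → local minimum

Critical points: x = -1 (local maximum); x = 3 (local minimum)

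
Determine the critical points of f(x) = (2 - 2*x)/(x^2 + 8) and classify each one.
f'(x) = 2*(-x^2 + 2*x*(x - 1) - 8)/(x^2 + 8)^2

Solve f'(x) = 0:
  f'(x) = 2*(x - 4)*(x + 2)/(x^2 + 8)^2; the denominator is positive wherever f is defined, so f'(x) = 0 ⇔ 2*x^2 - 4*x - 16 = 0.
  Factor: 2*x^2 - 4*x - 16 = 2*(x - 4)*(x + 2) = 0.
  ⇒ x = -2, 4

f''(x) = 4*(4*x^2*(1 - x) + (3*x - 1)*(x^2 + 8))/(x^2 + 8)^3
Second-derivative test at each critical point:
  f''(-2) = -1/12 < 0 → local maximum
  f''(4) = 1/48 > 0 → local minimum

Critical points: x = -2 (local maximum); x = 4 (local minimum)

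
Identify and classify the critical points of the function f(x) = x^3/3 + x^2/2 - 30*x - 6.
f'(x) = x^2 + x - 30

Solve f'(x) = 0:
  Factor: x^2 + x - 30 = (x - 5)*(x + 6) = 0.
  ⇒ x = -6, 5

f''(x) = 2*x + 1
Second-derivative test at each critical point:
  f''(-6) = -11 < 0 → local maximum
  f''(5) = 11 > 0 → local minimum

Critical points: x = -6 (local maximum); x = 5 (local minimum)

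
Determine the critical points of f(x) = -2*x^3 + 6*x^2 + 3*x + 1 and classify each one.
f'(x) = -6*x^2 + 12*x + 3

Solve f'(x) = 0:
  Factor: -6*x^2 + 12*x + 3 = -3*(2*x^2 - 4*x - 1); 2*x^2 - 4*x - 1 = 0 has no rational roots; quadratic formula: x = (4 ± √24)/4.
  ⇒ x = 1 - sqrt(6)/2 ≈ -0.2247, 1 + sqrt(6)/2 ≈ 2.2247

f''(x) = 12 - 12*x
Second-derivative test at each critical point:
  f''(-0.2247) = 14.6969 > 0 → local minimum
  f''(2.2247) = -14.6969 < 0 → local maximum

Critical points: x = 1 - sqrt(6)/2 ≈ -0.2247 (local minimum); x = 1 + sqrt(6)/2 ≈ 2.2247 (local maximum)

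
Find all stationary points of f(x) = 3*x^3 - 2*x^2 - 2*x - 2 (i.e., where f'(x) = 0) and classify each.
f'(x) = 9*x^2 - 4*x - 2

Solve f'(x) = 0:
  9*x^2 - 4*x - 2 = 0 has no rational roots; quadratic formula: x = (4 ± √88)/18.
  ⇒ x = 2/9 - sqrt(22)/9 ≈ -0.2989, 2/9 + sqrt(22)/9 ≈ 0.7434

f''(x) = 18*x - 4
Second-derivative test at each critical point:
  f''(-0.2989) = -9.3808 < 0 → local maximum
  f''(0.7434) = 9.3808 > 0 → local minimum

Critical points: x = 2/9 - sqrt(22)/9 ≈ -0.2989 (local maximum); x = 2/9 + sqrt(22)/9 ≈ 0.7434 (local minimum)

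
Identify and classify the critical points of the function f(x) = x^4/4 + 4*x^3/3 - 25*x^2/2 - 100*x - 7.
f'(x) = x^3 + 4*x^2 - 25*x - 100

Solve f'(x) = 0:
  Factor: x^3 + 4*x^2 - 25*x - 100 = (x - 5)*(x + 4)*(x + 5) = 0.
  ⇒ x = -5, -4, 5

f''(x) = 3*x^2 + 8*x - 25
Second-derivative test at each critical point:
  f''(-5) = 10 > 0 → local minimum
  f''(-4) = -9 < 0 → local maximum
  f''(5) = 90 > 0 → local minimum

Critical points: x = -5 (local minimum); x = -4 (local maximum); x = 5 (local minimum)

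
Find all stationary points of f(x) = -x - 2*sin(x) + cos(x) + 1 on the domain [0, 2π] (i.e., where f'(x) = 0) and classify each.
f'(x) = -sin(x) - 2*cos(x) - 1

Solve f'(x) = 0 on [0, 2π]:
  f'(x) = 0 ⇔ -sin(x) - 2*cos(x) = 1. Write the left side as R·cos(x + φ) with R = √((-2)² + 1²) = sqrt(5), cos φ = -2*sqrt(5)/5, sin φ = sqrt(5)/5; then cos(x + φ) = sqrt(5)/5. Solve for x and keep the solutions lying in [0, 2π].
  ⇒ x = pi - atan(3/4) ≈ 2.4981, 3*pi/2 ≈ 4.7124

f''(x) = 2*sin(x) - cos(x)
Second-derivative test at each critical point:
  f''(2.4981) = 2 > 0 → local minimum
  f''(4.7124) = -2 < 0 → local maximum

Critical points: x = pi - atan(3/4) ≈ 2.4981 (local minimum); x = 3*pi/2 ≈ 4.7124 (local maximum)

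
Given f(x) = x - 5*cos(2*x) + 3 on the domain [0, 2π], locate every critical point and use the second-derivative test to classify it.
f'(x) = 10*sin(2*x) + 1

Solve f'(x) = 0 on [0, 2π]:
  f'(x) = 0 ⇔ sin(2*x) = -1/10, i.e. 2*x = arcsin(-1/10) + 2nπ or 2*x = π − arcsin(-1/10) + 2nπ; keep the solutions lying in [0, 2π].
  ⇒ x = asin(1/10)/2 + pi/2 ≈ 1.6209, pi - asin(1/10)/2 ≈ 3.0915, asin(1/10)/2 + 3*pi/2 ≈ 4.7625, -asin(1/10)/2 + 2*pi ≈ 6.2331

f''(x) = 20*cos(2*x)
Second-derivative test at each critical point:
  f''(1.6209) = -19.8997 < 0 → local maximum
  f''(3.0915) = 19.8997 > 0 → local minimum
  f''(4.7625) = -19.8997 < 0 → local maximum
  f''(6.2331) = 19.8997 > 0 → local minimum

Critical points: x = asin(1/10)/2 + pi/2 ≈ 1.6209 (local maximum); x = pi - asin(1/10)/2 ≈ 3.0915 (local minimum); x = asin(1/10)/2 + 3*pi/2 ≈ 4.7625 (local maximum); x = -asin(1/10)/2 + 2*pi ≈ 6.2331 (local minimum)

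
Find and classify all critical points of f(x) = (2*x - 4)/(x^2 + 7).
f'(x) = 2*(x^2 - 2*x*(x - 2) + 7)/(x^2 + 7)^2

Solve f'(x) = 0:
  f'(x) = -2*(x^2 - 4*x - 7)/(x^2 + 7)^2; the denominator is positive wherever f is defined, so f'(x) = 0 ⇔ -2*x^2 + 8*x + 14 = 0.
  Factor: -2*x^2 + 8*x + 14 = -2*(x^2 - 4*x - 7); x^2 - 4*x - 7 = 0 has no rational roots; quadratic formula: x = (4 ± √44)/2.
  ⇒ x = 2 - sqrt(11) ≈ -1.3166, 2 + sqrt(11) ≈ 5.3166

f''(x) = 4*(4*x^2*(x - 2) + (2 - 3*x)*(x^2 + 7))/(x^2 + 7)^3
Second-derivative test at each critical point:
  f''(-1.3166) = 0.1739 > 0 → local minimum
  f''(5.3166) = -0.0107 < 0 → local maximum

Critical points: x = 2 - sqrt(11) ≈ -1.3166 (local minimum); x = 2 + sqrt(11) ≈ 5.3166 (local maximum)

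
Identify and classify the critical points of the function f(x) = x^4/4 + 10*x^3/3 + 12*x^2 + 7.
f'(x) = x*(x^2 + 10*x + 24)

Solve f'(x) = 0:
  Factor: x^3 + 10*x^2 + 24*x = x*(x + 4)*(x + 6) = 0.
  ⇒ x = -6, -4, 0

f''(x) = 3*x^2 + 20*x + 24
Second-derivative test at each critical point:
  f''(-6) = 12 > 0 → local minimum
  f''(-4) = -8 < 0 → local maximum
  f''(0) = 24 > 0 → local minimum

Critical points: x = -6 (local minimum); x = -4 (local maximum); x = 0 (local minimum)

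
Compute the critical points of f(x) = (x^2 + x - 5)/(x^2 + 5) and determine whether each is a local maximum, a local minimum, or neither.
f'(x) = (-x^2 + 20*x + 5)/(x^4 + 10*x^2 + 25)

Solve f'(x) = 0:
  f'(x) = -(x^2 - 20*x - 5)/(x^2 + 5)^2; the denominator is positive wherever f is defined, so f'(x) = 0 ⇔ -x^2 + 20*x + 5 = 0.
  x^2 - 20*x - 5 = 0 has no rational roots; quadratic formula: x = (20 ± √420)/2.
  ⇒ x = 10 - sqrt(105) ≈ -0.2470, 10 + sqrt(105) ≈ 20.2470

f''(x) = 2*(x^3 - 30*x^2 - 15*x + 50)/(x^6 + 15*x^4 + 75*x^2 + 125)
Second-derivative test at each critical point:
  f''(-0.2470) = 0.8001 > 0 → local minimum
  f''(20.2470) = -1.190e-04 < 0 → local maximum

Critical points: x = 10 - sqrt(105) ≈ -0.2470 (local minimum); x = 10 + sqrt(105) ≈ 20.2470 (local maximum)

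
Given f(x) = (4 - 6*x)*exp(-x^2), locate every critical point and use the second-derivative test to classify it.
f'(x) = 2*(2*x*(3*x - 2) - 3)*exp(-x^2)

Solve f'(x) = 0:
  f'(x) = (12*x^2 - 8*x - 6)·exp(-x^2) and exp(-x^2) > 0 for every x, so f'(x) = 0 ⇔ 12*x^2 - 8*x - 6 = 0.
  Factor: 12*x^2 - 8*x - 6 = 2*(6*x^2 - 4*x - 3); 6*x^2 - 4*x - 3 = 0 has no rational roots; quadratic formula: x = (4 ± √88)/12.
  ⇒ x = 1/3 - sqrt(22)/6 ≈ -0.4484, 1/3 + sqrt(22)/6 ≈ 1.1151

f''(x) = 4*(2*x^2*(2 - 3*x) + 9*x - 2)*exp(-x^2)
Second-derivative test at each critical point:
  f''(-0.4484) = -15.3444 < 0 → local maximum
  f''(1.1151) = 5.4110 > 0 → local minimum

Critical points: x = 1/3 - sqrt(22)/6 ≈ -0.4484 (local maximum); x = 1/3 + sqrt(22)/6 ≈ 1.1151 (local minimum)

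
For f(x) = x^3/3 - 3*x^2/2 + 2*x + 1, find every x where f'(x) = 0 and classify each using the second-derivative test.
f'(x) = x^2 - 3*x + 2

Solve f'(x) = 0:
  Factor: x^2 - 3*x + 2 = (x - 2)*(x - 1) = 0.
  ⇒ x = 1, 2

f''(x) = 2*x - 3
Second-derivative test at each critical point:
  f''(1) = -1 < 0 → local maximum
  f''(2) = 1 > 0 → local minimum

Critical points: x = 1 (local maximum); x = 2 (local minimum)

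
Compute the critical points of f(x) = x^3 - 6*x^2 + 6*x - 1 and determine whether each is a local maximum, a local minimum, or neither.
f'(x) = 3*x^2 - 12*x + 6

Solve f'(x) = 0:
  Factor: 3*x^2 - 12*x + 6 = 3*(x^2 - 4*x + 2); x^2 - 4*x + 2 = 0 has no rational roots; quadratic formula: x = (4 ± √8)/2.
  ⇒ x = 2 - sqrt(2) ≈ 0.5858, sqrt(2) + 2 ≈ 3.4142

f''(x) = 6*x - 12
Second-derivative test at each critical point:
  f''(0.5858) = -8.4853 < 0 → local maximum
  f''(3.4142) = 8.4853 > 0 → local minimum

Critical points: x = 2 - sqrt(2) ≈ 0.5858 (local maximum); x = sqrt(2) + 2 ≈ 3.4142 (local minimum)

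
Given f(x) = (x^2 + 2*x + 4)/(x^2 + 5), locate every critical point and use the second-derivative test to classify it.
f'(x) = 2*(-x^2 + x + 5)/(x^4 + 10*x^2 + 25)

Solve f'(x) = 0:
  f'(x) = -2*(x^2 - x - 5)/(x^2 + 5)^2; the denominator is positive wherever f is defined, so f'(x) = 0 ⇔ -2*x^2 + 2*x + 10 = 0.
  Factor: -2*x^2 + 2*x + 10 = -2*(x^2 - x - 5); x^2 - x - 5 = 0 has no rational roots; quadratic formula: x = (1 ± √21)/2.
  ⇒ x = 1/2 - sqrt(21)/2 ≈ -1.7913, 1/2 + sqrt(21)/2 ≈ 2.7913

f''(x) = 2*(2*x^3 - 3*x^2 - 30*x + 5)/(x^6 + 15*x^4 + 75*x^2 + 125)
Second-derivative test at each critical point:
  f''(-1.7913) = 0.1360 > 0 → local minimum
  f''(2.7913) = -0.0560 < 0 → local maximum

Critical points: x = 1/2 - sqrt(21)/2 ≈ -1.7913 (local minimum); x = 1/2 + sqrt(21)/2 ≈ 2.7913 (local maximum)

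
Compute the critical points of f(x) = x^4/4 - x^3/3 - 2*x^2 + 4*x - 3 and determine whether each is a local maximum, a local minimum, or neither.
f'(x) = x^3 - x^2 - 4*x + 4

Solve f'(x) = 0:
  Factor: x^3 - x^2 - 4*x + 4 = (x - 2)*(x - 1)*(x + 2) = 0.
  ⇒ x = -2, 1, 2

f''(x) = 3*x^2 - 2*x - 4
Second-derivative test at each critical point:
  f''(-2) = 12 > 0 → local minimum
  f''(1) = -3 < 0 → local maximum
  f''(2) = 4 > 0 → local minimum

Critical points: x = -2 (local minimum); x = 1 (local maximum); x = 2 (local minimum)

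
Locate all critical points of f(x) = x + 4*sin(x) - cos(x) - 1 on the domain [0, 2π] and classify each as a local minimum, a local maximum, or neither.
f'(x) = sin(x) + 4*cos(x) + 1

Solve f'(x) = 0 on [0, 2π]:
  f'(x) = 0 ⇔ sin(x) + 4*cos(x) = -1. Write the left side as R·cos(x + φ) with R = √(4² + (-1)²) = sqrt(17), cos φ = 4*sqrt(17)/17, sin φ = -sqrt(17)/17; then cos(x + φ) = -sqrt(17)/17. Solve for x and keep the solutions lying in [0, 2π].
  ⇒ x = pi - atan(15/8) ≈ 2.0608, 3*pi/2 ≈ 4.7124

f''(x) = -4*sin(x) + cos(x)
Second-derivative test at each critical point:
  f''(2.0608) = -4 < 0 → local maximum
  f''(4.7124) = 4 > 0 → local minimum

Critical points: x = pi - atan(15/8) ≈ 2.0608 (local maximum); x = 3*pi/2 ≈ 4.7124 (local minimum)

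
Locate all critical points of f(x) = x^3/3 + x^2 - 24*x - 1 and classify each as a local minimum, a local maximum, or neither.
f'(x) = x^2 + 2*x - 24

Solve f'(x) = 0:
  Factor: x^2 + 2*x - 24 = (x - 4)*(x + 6) = 0.
  ⇒ x = -6, 4

f''(x) = 2*x + 2
Second-derivative test at each critical point:
  f''(-6) = -10 < 0 → local maximum
  f''(4) = 10 > 0 → local minimum

Critical points: x = -6 (local maximum); x = 4 (local minimum)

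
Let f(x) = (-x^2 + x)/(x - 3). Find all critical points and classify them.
f'(x) = (-x^2 + 6*x - 3)/(x^2 - 6*x + 9)

Solve f'(x) = 0:
  f'(x) = -(x^2 - 6*x + 3)/(x - 3)^2; the denominator is positive wherever f is defined, so f'(x) = 0 ⇔ -x^2 + 6*x - 3 = 0.
  x^2 - 6*x + 3 = 0 has no rational roots; quadratic formula: x = (6 ± √24)/2.
  ⇒ x = 3 - sqrt(6) ≈ 0.5505, sqrt(6) + 3 ≈ 5.4495

f''(x) = -12/(x^3 - 9*x^2 + 27*x - 27)
Second-derivative test at each critical point:
  f''(0.5505) = 0.8165 > 0 → local minimum
  f''(5.4495) = -0.8165 < 0 → local maximum

Critical points: x = 3 - sqrt(6) ≈ 0.5505 (local minimum); x = sqrt(6) + 3 ≈ 5.4495 (local maximum)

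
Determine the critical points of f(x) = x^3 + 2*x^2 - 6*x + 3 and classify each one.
f'(x) = 3*x^2 + 4*x - 6

Solve f'(x) = 0:
  3*x^2 + 4*x - 6 = 0 has no rational roots; quadratic formula: x = (-4 ± √88)/6.
  ⇒ x = -sqrt(22)/3 - 2/3 ≈ -2.2301, -2/3 + sqrt(22)/3 ≈ 0.8968

f''(x) = 6*x + 4
Second-derivative test at each critical point:
  f''(-2.2301) = -9.3808 < 0 → local maximum
  f''(0.8968) = 9.3808 > 0 → local minimum

Critical points: x = -sqrt(22)/3 - 2/3 ≈ -2.2301 (local maximum); x = -2/3 + sqrt(22)/3 ≈ 0.8968 (local minimum)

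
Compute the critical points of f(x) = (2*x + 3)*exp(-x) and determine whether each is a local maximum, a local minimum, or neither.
f'(x) = (-2*x - 1)*exp(-x)

Solve f'(x) = 0:
  f'(x) = (-2*x - 1)·exp(-x) and exp(-x) > 0 for every x, so f'(x) = 0 ⇔ -2*x - 1 = 0.
  -2*x - 1 = 0.
  ⇒ x = -1/2

f''(x) = (2*x - 1)*exp(-x)
Second-derivative test at each critical point:
  f''(-1/2) = -3.2974 < 0 → local maximum

Critical points: x = -1/2 (local maximum)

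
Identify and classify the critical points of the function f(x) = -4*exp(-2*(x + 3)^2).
f'(x) = 16*(x + 3)*exp(-2*(x + 3)^2)

Solve f'(x) = 0:
  f'(x) = (16*x + 48)·exp(-2*(x + 3)^2) and exp(-2*(x + 3)^2) > 0 for every x, so f'(x) = 0 ⇔ 16*x + 48 = 0.
  Factor: 16*x + 48 = 16*(x + 3) = 0.
  ⇒ x = -3

f''(x) = 16*(1 - 4*(x + 3)^2)*exp(-2*(x + 3)^2)
Second-derivative test at each critical point:
  f''(-3) = 16 > 0 → local minimum

Critical points: x = -3 (local minimum)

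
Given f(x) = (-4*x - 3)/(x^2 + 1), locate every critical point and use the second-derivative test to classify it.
f'(x) = 2*(2*x^2 + 3*x - 2)/(x^4 + 2*x^2 + 1)

Solve f'(x) = 0:
  f'(x) = 2*(x + 2)*(2*x - 1)/(x^2 + 1)^2; the denominator is positive wherever f is defined, so f'(x) = 0 ⇔ 4*x^2 + 6*x - 4 = 0.
  Factor: 4*x^2 + 6*x - 4 = 2*(x + 2)*(2*x - 1) = 0.
  ⇒ x = -2, 1/2

f''(x) = 2*(-4*x^2*(4*x + 3) + 3*(4*x + 1)*(x^2 + 1))/(x^2 + 1)^3
Second-derivative test at each critical point:
  f''(-2) = -2/5 < 0 → local maximum
  f''(1/2) = 32/5 > 0 → local minimum

Critical points: x = -2 (local maximum); x = 1/2 (local minimum)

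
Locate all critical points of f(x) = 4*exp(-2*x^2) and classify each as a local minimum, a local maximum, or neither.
f'(x) = -16*x*exp(-2*x^2)

Solve f'(x) = 0:
  f'(x) = (-16*x)·exp(-2*x^2) and exp(-2*x^2) > 0 for every x, so f'(x) = 0 ⇔ -16*x = 0.
  -16*x = 0.
  ⇒ x = 0

f''(x) = 16*(4*x^2 - 1)*exp(-2*x^2)
Second-derivative test at each critical point:
  f''(0) = -16 < 0 → local maximum

Critical points: x = 0 (local maximum)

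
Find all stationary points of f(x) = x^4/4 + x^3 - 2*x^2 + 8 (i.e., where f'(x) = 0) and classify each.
f'(x) = x*(x^2 + 3*x - 4)

Solve f'(x) = 0:
  Factor: x^3 + 3*x^2 - 4*x = x*(x - 1)*(x + 4) = 0.
  ⇒ x = -4, 0, 1

f''(x) = 3*x^2 + 6*x - 4
Second-derivative test at each critical point:
  f''(-4) = 20 > 0 → local minimum
  f''(0) = -4 < 0 → local maximum
  f''(1) = 5 > 0 → local minimum

Critical points: x = -4 (local minimum); x = 0 (local maximum); x = 1 (local minimum)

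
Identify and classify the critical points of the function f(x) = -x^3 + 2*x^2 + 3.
f'(x) = x*(4 - 3*x)

Solve f'(x) = 0:
  Factor: -3*x^2 + 4*x = -x*(3*x - 4) = 0.
  ⇒ x = 0, 4/3

f''(x) = 4 - 6*x
Second-derivative test at each critical point:
  f''(0) = 4 > 0 → local minimum
  f''(4/3) = -4 < 0 → local maximum

Critical points: x = 0 (local minimum); x = 4/3 (local maximum)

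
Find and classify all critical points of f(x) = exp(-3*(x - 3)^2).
f'(x) = 6*(3 - x)*exp(-3*(x - 3)^2)

Solve f'(x) = 0:
  f'(x) = (18 - 6*x)·exp(-3*(x - 3)^2) and exp(-3*(x - 3)^2) > 0 for every x, so f'(x) = 0 ⇔ 18 - 6*x = 0.
  Factor: 18 - 6*x = -6*(x - 3) = 0.
  ⇒ x = 3

f''(x) = 6*(6*(x - 3)^2 - 1)*exp(-3*(x - 3)^2)
Second-derivative test at each critical point:
  f''(3) = -6 < 0 → local maximum

Critical points: x = 3 (local maximum)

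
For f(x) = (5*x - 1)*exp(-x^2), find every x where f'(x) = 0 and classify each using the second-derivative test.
f'(x) = (-2*x*(5*x - 1) + 5)*exp(-x^2)

Solve f'(x) = 0:
  f'(x) = (-10*x^2 + 2*x + 5)·exp(-x^2) and exp(-x^2) > 0 for every x, so f'(x) = 0 ⇔ -10*x^2 + 2*x + 5 = 0.
  10*x^2 - 2*x - 5 = 0 has no rational roots; quadratic formula: x = (2 ± √204)/20.
  ⇒ x = 1/10 - sqrt(51)/10 ≈ -0.6141, 1/10 + sqrt(51)/10 ≈ 0.8141

f''(x) = 2*(2*x^2*(5*x - 1) - 15*x + 1)*exp(-x^2)
Second-derivative test at each critical point:
  f''(-0.6141) = 9.7952 > 0 → local minimum
  f''(0.8141) = -7.3613 < 0 → local maximum

Critical points: x = 1/10 - sqrt(51)/10 ≈ -0.6141 (local minimum); x = 1/10 + sqrt(51)/10 ≈ 0.8141 (local maximum)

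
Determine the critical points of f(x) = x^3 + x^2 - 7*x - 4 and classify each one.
f'(x) = 3*x^2 + 2*x - 7

Solve f'(x) = 0:
  3*x^2 + 2*x - 7 = 0 has no rational roots; quadratic formula: x = (-2 ± √88)/6.
  ⇒ x = -sqrt(22)/3 - 1/3 ≈ -1.8968, -1/3 + sqrt(22)/3 ≈ 1.2301

f''(x) = 6*x + 2
Second-derivative test at each critical point:
  f''(-1.8968) = -9.3808 < 0 → local maximum
  f''(1.2301) = 9.3808 > 0 → local minimum

Critical points: x = -sqrt(22)/3 - 1/3 ≈ -1.8968 (local maximum); x = -1/3 + sqrt(22)/3 ≈ 1.2301 (local minimum)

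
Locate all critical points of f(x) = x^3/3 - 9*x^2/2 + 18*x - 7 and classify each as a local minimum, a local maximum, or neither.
f'(x) = x^2 - 9*x + 18

Solve f'(x) = 0:
  Factor: x^2 - 9*x + 18 = (x - 6)*(x - 3) = 0.
  ⇒ x = 3, 6

f''(x) = 2*x - 9
Second-derivative test at each critical point:
  f''(3) = -3 < 0 → local maximum
  f''(6) = 3 > 0 → local minimum

Critical points: x = 3 (local maximum); x = 6 (local minimum)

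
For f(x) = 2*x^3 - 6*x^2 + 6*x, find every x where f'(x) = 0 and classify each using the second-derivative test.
f'(x) = 6*x^2 - 12*x + 6

Solve f'(x) = 0:
  Factor: 6*x^2 - 12*x + 6 = 6*(x - 1)^2 = 0.
  ⇒ x = 1

f''(x) = 12*x - 12
Second-derivative test at each critical point:
  f''(1) = 0, so the second-derivative test is inconclusive; use the first-derivative test: f'(3/4) = 0.3750, f'(5/4) = 0.3750 — f' is positive on both sides (no sign change) → neither a local maximum nor a local minimum

Critical points: x = 1 (neither)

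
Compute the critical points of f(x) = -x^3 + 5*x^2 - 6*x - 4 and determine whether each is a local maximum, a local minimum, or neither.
f'(x) = -3*x^2 + 10*x - 6

Solve f'(x) = 0:
  3*x^2 - 10*x + 6 = 0 has no rational roots; quadratic formula: x = (10 ± √28)/6.
  ⇒ x = 5/3 - sqrt(7)/3 ≈ 0.7847, sqrt(7)/3 + 5/3 ≈ 2.5486

f''(x) = 10 - 6*x
Second-derivative test at each critical point:
  f''(0.7847) = 5.2915 > 0 → local minimum
  f''(2.5486) = -5.2915 < 0 → local maximum

Critical points: x = 5/3 - sqrt(7)/3 ≈ 0.7847 (local minimum); x = sqrt(7)/3 + 5/3 ≈ 2.5486 (local maximum)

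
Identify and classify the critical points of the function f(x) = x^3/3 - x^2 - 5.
f'(x) = x*(x - 2)

Solve f'(x) = 0:
  Factor: x^2 - 2*x = x*(x - 2) = 0.
  ⇒ x = 0, 2

f''(x) = 2*x - 2
Second-derivative test at each critical point:
  f''(0) = -2 < 0 → local maximum
  f''(2) = 2 > 0 → local minimum

Critical points: x = 0 (local maximum); x = 2 (local minimum)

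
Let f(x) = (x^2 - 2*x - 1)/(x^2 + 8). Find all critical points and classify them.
f'(x) = 2*(x^2 + 9*x - 8)/(x^4 + 16*x^2 + 64)

Solve f'(x) = 0:
  f'(x) = 2*(x^2 + 9*x - 8)/(x^2 + 8)^2; the denominator is positive wherever f is defined, so f'(x) = 0 ⇔ 2*x^2 + 18*x - 16 = 0.
  Factor: 2*x^2 + 18*x - 16 = 2*(x^2 + 9*x - 8); x^2 + 9*x - 8 = 0 has no rational roots; quadratic formula: x = (-9 ± √113)/2.
  ⇒ x = -sqrt(113)/2 - 9/2 ≈ -9.8151, -9/2 + sqrt(113)/2 ≈ 0.8151

f''(x) = 2*(-2*x^3 - 27*x^2 + 48*x + 72)/(x^6 + 24*x^4 + 192*x^2 + 512)
Second-derivative test at each critical point:
  f''(-9.8151) = -0.0020 < 0 → local maximum
  f''(0.8151) = 0.2832 > 0 → local minimum

Critical points: x = -sqrt(113)/2 - 9/2 ≈ -9.8151 (local maximum); x = -9/2 + sqrt(113)/2 ≈ 0.8151 (local minimum)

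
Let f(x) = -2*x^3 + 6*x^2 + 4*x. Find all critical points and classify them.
f'(x) = -6*x^2 + 12*x + 4

Solve f'(x) = 0:
  Factor: -6*x^2 + 12*x + 4 = -2*(3*x^2 - 6*x - 2); 3*x^2 - 6*x - 2 = 0 has no rational roots; quadratic formula: x = (6 ± √60)/6.
  ⇒ x = 1 - sqrt(15)/3 ≈ -0.2910, 1 + sqrt(15)/3 ≈ 2.2910

f''(x) = 12 - 12*x
Second-derivative test at each critical point:
  f''(-0.2910) = 15.4919 > 0 → local minimum
  f''(2.2910) = -15.4919 < 0 → local maximum

Critical points: x = 1 - sqrt(15)/3 ≈ -0.2910 (local minimum); x = 1 + sqrt(15)/3 ≈ 2.2910 (local maximum)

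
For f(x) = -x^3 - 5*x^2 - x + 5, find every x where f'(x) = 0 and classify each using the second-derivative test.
f'(x) = -3*x^2 - 10*x - 1

Solve f'(x) = 0:
  3*x^2 + 10*x + 1 = 0 has no rational roots; quadratic formula: x = (-10 ± √88)/6.
  ⇒ x = -5/3 - sqrt(22)/3 ≈ -3.2301, -5/3 + sqrt(22)/3 ≈ -0.1032

f''(x) = -6*x - 10
Second-derivative test at each critical point:
  f''(-3.2301) = 9.3808 > 0 → local minimum
  f''(-0.1032) = -9.3808 < 0 → local maximum

Critical points: x = -5/3 - sqrt(22)/3 ≈ -3.2301 (local minimum); x = -5/3 + sqrt(22)/3 ≈ -0.1032 (local maximum)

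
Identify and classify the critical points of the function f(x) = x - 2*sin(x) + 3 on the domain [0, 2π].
f'(x) = 1 - 2*cos(x)

Solve f'(x) = 0 on [0, 2π]:
  f'(x) = 0 ⇔ cos(x) = 1/2, i.e. x = ±arccos(1/2) + 2nπ; keep the solutions lying in [0, 2π].
  ⇒ x = pi/3 ≈ 1.0472, 5*pi/3 ≈ 5.2360

f''(x) = 2*sin(x)
Second-derivative test at each critical point:
  f''(1.0472) = 1.7321 > 0 → local minimum
  f''(5.2360) = -1.7321 < 0 → local maximum

Critical points: x = pi/3 ≈ 1.0472 (local minimum); x = 5*pi/3 ≈ 5.2360 (local maximum)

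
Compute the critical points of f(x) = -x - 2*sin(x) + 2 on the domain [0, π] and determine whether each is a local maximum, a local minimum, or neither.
f'(x) = -2*cos(x) - 1

Solve f'(x) = 0 on [0, π]:
  f'(x) = 0 ⇔ cos(x) = -1/2, i.e. x = ±arccos(-1/2) + 2nπ; keep the solutions lying in [0, π].
  ⇒ x = 2*pi/3 ≈ 2.0944

f''(x) = 2*sin(x)
Second-derivative test at each critical point:
  f''(2.0944) = 1.7321 > 0 → local minimum

Critical points: x = 2*pi/3 ≈ 2.0944 (local minimum)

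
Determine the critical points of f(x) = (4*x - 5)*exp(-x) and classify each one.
f'(x) = (9 - 4*x)*exp(-x)

Solve f'(x) = 0:
  f'(x) = (9 - 4*x)·exp(-x) and exp(-x) > 0 for every x, so f'(x) = 0 ⇔ 9 - 4*x = 0.
  9 - 4*x = 0.
  ⇒ x = 9/4

f''(x) = (4*x - 13)*exp(-x)
Second-derivative test at each critical point:
  f''(9/4) = -0.4216 < 0 → local maximum

Critical points: x = 9/4 (local maximum)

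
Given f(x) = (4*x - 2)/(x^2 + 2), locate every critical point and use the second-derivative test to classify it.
f'(x) = 4*(-x^2 + x + 2)/(x^4 + 4*x^2 + 4)

Solve f'(x) = 0:
  f'(x) = -4*(x - 2)*(x + 1)/(x^2 + 2)^2; the denominator is positive wherever f is defined, so f'(x) = 0 ⇔ -4*x^2 + 4*x + 8 = 0.
  Factor: -4*x^2 + 4*x + 8 = -4*(x - 2)*(x + 1) = 0.
  ⇒ x = -1, 2

f''(x) = 4*(4*x^2*(2*x - 1) + (1 - 6*x)*(x^2 + 2))/(x^2 + 2)^3
Second-derivative test at each critical point:
  f''(-1) = 4/3 > 0 → local minimum
  f''(2) = -1/3 < 0 → local maximum

Critical points: x = -1 (local minimum); x = 2 (local maximum)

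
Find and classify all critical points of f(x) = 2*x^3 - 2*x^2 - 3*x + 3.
f'(x) = 6*x^2 - 4*x - 3

Solve f'(x) = 0:
  6*x^2 - 4*x - 3 = 0 has no rational roots; quadratic formula: x = (4 ± √88)/12.
  ⇒ x = 1/3 - sqrt(22)/6 ≈ -0.4484, 1/3 + sqrt(22)/6 ≈ 1.1151

f''(x) = 12*x - 4
Second-derivative test at each critical point:
  f''(-0.4484) = -9.3808 < 0 → local maximum
  f''(1.1151) = 9.3808 > 0 → local minimum

Critical points: x = 1/3 - sqrt(22)/6 ≈ -0.4484 (local maximum); x = 1/3 + sqrt(22)/6 ≈ 1.1151 (local minimum)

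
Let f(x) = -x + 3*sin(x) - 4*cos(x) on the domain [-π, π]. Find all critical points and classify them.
f'(x) = 4*sin(x) + 3*cos(x) - 1

Solve f'(x) = 0 on [-π, π]:
  f'(x) = 0 ⇔ 4*sin(x) + 3*cos(x) = 1. Write the left side as R·cos(x + φ) with R = √(3² + (-4)²) = 5, cos φ = 3/5, sin φ = -4/5; then cos(x + φ) = 1/5. Solve for x and keep the solutions lying in [-π, π].
  ⇒ x = atan((4 - 6*sqrt(6))/(3 + 8*sqrt(6))) ≈ -0.4421, atan((4 + 6*sqrt(6))/(3 - 8*sqrt(6))) + pi ≈ 2.2967

f''(x) = -3*sin(x) + 4*cos(x)
Second-derivative test at each critical point:
  f''(-0.4421) = 4.8990 > 0 → local minimum
  f''(2.2967) = -4.8990 < 0 → local maximum

Critical points: x = atan((4 - 6*sqrt(6))/(3 + 8*sqrt(6))) ≈ -0.4421 (local minimum); x = atan((4 + 6*sqrt(6))/(3 - 8*sqrt(6))) + pi ≈ 2.2967 (local maximum)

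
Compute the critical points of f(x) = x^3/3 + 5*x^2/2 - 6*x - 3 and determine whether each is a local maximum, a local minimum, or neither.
f'(x) = x^2 + 5*x - 6

Solve f'(x) = 0:
  Factor: x^2 + 5*x - 6 = (x - 1)*(x + 6) = 0.
  ⇒ x = -6, 1

f''(x) = 2*x + 5
Second-derivative test at each critical point:
  f''(-6) = -7 < 0 → local maximum
  f''(1) = 7 > 0 → local minimum

Critical points: x = -6 (local maximum); x = 1 (local minimum)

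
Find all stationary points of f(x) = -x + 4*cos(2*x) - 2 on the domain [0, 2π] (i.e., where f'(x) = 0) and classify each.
f'(x) = -8*sin(2*x) - 1

Solve f'(x) = 0 on [0, 2π]:
  f'(x) = 0 ⇔ sin(2*x) = -1/8, i.e. 2*x = arcsin(-1/8) + 2nπ or 2*x = π − arcsin(-1/8) + 2nπ; keep the solutions lying in [0, 2π].
  ⇒ x = asin(1/8)/2 + pi/2 ≈ 1.6335, pi - asin(1/8)/2 ≈ 3.0789, asin(1/8)/2 + 3*pi/2 ≈ 4.7751, -asin(1/8)/2 + 2*pi ≈ 6.2205

f''(x) = -16*cos(2*x)
Second-derivative test at each critical point:
  f''(1.6335) = 15.8745 > 0 → local minimum
  f''(3.0789) = -15.8745 < 0 → local maximum
  f''(4.7751) = 15.8745 > 0 → local minimum
  f''(6.2205) = -15.8745 < 0 → local maximum

Critical points: x = asin(1/8)/2 + pi/2 ≈ 1.6335 (local minimum); x = pi - asin(1/8)/2 ≈ 3.0789 (local maximum); x = asin(1/8)/2 + 3*pi/2 ≈ 4.7751 (local minimum); x = -asin(1/8)/2 + 2*pi ≈ 6.2205 (local maximum)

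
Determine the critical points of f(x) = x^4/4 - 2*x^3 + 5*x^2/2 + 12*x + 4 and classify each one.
f'(x) = x^3 - 6*x^2 + 5*x + 12

Solve f'(x) = 0:
  Factor: x^3 - 6*x^2 + 5*x + 12 = (x - 4)*(x - 3)*(x + 1) = 0.
  ⇒ x = -1, 3, 4

f''(x) = 3*x^2 - 12*x + 5
Second-derivative test at each critical point:
  f''(-1) = 20 > 0 → local minimum
  f''(3) = -4 < 0 → local maximum
  f''(4) = 5 > 0 → local minimum

Critical points: x = -1 (local minimum); x = 3 (local maximum); x = 4 (local minimum)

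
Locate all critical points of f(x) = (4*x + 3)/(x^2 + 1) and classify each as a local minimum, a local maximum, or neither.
f'(x) = 2*(-2*x^2 - 3*x + 2)/(x^4 + 2*x^2 + 1)

Solve f'(x) = 0:
  f'(x) = -2*(x + 2)*(2*x - 1)/(x^2 + 1)^2; the denominator is positive wherever f is defined, so f'(x) = 0 ⇔ -4*x^2 - 6*x + 4 = 0.
  Factor: -4*x^2 - 6*x + 4 = -2*(x + 2)*(2*x - 1) = 0.
  ⇒ x = -2, 1/2

f''(x) = 2*(4*x^2*(4*x + 3) - 3*(4*x + 1)*(x^2 + 1))/(x^2 + 1)^3
Second-derivative test at each critical point:
  f''(-2) = 2/5 > 0 → local minimum
  f''(1/2) = -32/5 < 0 → local maximum

Critical points: x = -2 (local minimum); x = 1/2 (local maximum)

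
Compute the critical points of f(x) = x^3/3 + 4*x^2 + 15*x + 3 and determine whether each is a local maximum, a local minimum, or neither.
f'(x) = x^2 + 8*x + 15

Solve f'(x) = 0:
  Factor: x^2 + 8*x + 15 = (x + 3)*(x + 5) = 0.
  ⇒ x = -5, -3

f''(x) = 2*x + 8
Second-derivative test at each critical point:
  f''(-5) = -2 < 0 → local maximum
  f''(-3) = 2 > 0 → local minimum

Critical points: x = -5 (local maximum); x = -3 (local minimum)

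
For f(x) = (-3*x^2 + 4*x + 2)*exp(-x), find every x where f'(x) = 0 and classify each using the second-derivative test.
f'(x) = (3*x^2 - 10*x + 2)*exp(-x)

Solve f'(x) = 0:
  f'(x) = (3*x^2 - 10*x + 2)·exp(-x) and exp(-x) > 0 for every x, so f'(x) = 0 ⇔ 3*x^2 - 10*x + 2 = 0.
  3*x^2 - 10*x + 2 = 0 has no rational roots; quadratic formula: x = (10 ± √76)/6.
  ⇒ x = 5/3 - sqrt(19)/3 ≈ 0.2137, sqrt(19)/3 + 5/3 ≈ 3.1196

f''(x) = (-3*x^2 + 16*x - 12)*exp(-x)
Second-derivative test at each critical point:
  f''(0.2137) = -7.0404 < 0 → local maximum
  f''(3.1196) = 0.3851 > 0 → local minimum

Critical points: x = 5/3 - sqrt(19)/3 ≈ 0.2137 (local maximum); x = sqrt(19)/3 + 5/3 ≈ 3.1196 (local minimum)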